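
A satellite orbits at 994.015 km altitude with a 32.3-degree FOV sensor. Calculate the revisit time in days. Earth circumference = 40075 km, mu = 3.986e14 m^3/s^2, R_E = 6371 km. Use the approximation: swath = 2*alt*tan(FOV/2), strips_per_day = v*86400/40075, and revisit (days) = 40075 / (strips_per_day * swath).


swath = 2*994.015*tan(0.2818707) = 575.6953 km
v = sqrt(mu/r) = 7356.6794 m/s = 7.3567 km/s
strips/day = v*86400/40075 = 7.3567*86400/40075 = 15.8607
coverage/day = strips * swath = 15.8607 * 575.6953 = 9130.9234 km
revisit = 40075 / 9130.9234 = 4.3889 days

4.3889 days


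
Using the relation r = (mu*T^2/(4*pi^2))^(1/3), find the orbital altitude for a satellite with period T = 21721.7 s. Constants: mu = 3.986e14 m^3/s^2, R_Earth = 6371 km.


T = 21721.7 s
r = (mu*T^2/(4*pi^2))^(1/3) = (3.986e14 * 21721.7^2 / (4*pi^2))^(1/3)
r = 1.6826291e+07 m = 16826.2909 km
alt = r - R_E = 16826.2909 - 6371 = 10455.2909 km

10455.2909 km


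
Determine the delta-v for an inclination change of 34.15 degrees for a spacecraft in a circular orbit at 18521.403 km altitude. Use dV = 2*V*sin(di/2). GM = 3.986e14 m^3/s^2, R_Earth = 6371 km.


r = 24892.4030 km = 2.4892403e+07 m
V = sqrt(mu/r) = 4001.6144 m/s
di = 34.15 deg = 0.5960299 rad
dV = 2*V*sin(di/2) = 2*4001.6144*sin(0.298015)
dV = 2349.9341 m/s = 2.3499 km/s

2.3499 km/s


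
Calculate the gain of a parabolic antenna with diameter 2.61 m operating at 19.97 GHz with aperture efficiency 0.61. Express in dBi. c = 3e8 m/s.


lambda = c/f = 3e8 / 1.997e+10 = 0.01502253 m
G = eta*(pi*D/lambda)^2 = 0.61*(pi*2.61/0.01502253)^2
G = 181728.9910 (linear)
G = 10*log10(181728.9910) = 52.5942 dBi

52.5942 dBi


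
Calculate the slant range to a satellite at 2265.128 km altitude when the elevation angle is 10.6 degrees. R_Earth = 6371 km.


h = 2265.128 km, el = 10.6 deg
d = -R_E*sin(el) + sqrt((R_E*sin(el))^2 + 2*R_E*h + h^2)
d = -6371.0000*sin(0.1850049) + sqrt((6371.0000*0.1839514)^2 + 2*6371.0000*2265.128 + 2265.128^2)
d = 4775.0235 km

4775.0235 km


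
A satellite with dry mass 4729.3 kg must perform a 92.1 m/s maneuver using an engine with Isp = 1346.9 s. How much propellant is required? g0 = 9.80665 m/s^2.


ve = Isp * g0 = 1346.9 * 9.80665 = 13208.576885 m/s
mass ratio = exp(dv/ve) = exp(92.1/13208.576885) = 1.00699711
m_prop = m_dry * (mr - 1) = 4729.3 * (1.00699711 - 1)
m_prop = 33.0914 kg

33.0914 kg


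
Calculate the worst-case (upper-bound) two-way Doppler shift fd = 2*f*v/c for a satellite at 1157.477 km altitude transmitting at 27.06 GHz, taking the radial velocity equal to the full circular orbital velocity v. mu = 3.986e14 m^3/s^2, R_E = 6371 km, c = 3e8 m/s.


r = 7.528477e+06 m
v = sqrt(mu/r) = 7276.3752 m/s (worst-case radial velocity)
f = 27.06 GHz = 2.706e+10 Hz
fd = 2*f*v/c = 2*2.706e+10*7276.3752/3.0e+08
fd = 1.3126581e+06 Hz

1.3127e+06 Hz


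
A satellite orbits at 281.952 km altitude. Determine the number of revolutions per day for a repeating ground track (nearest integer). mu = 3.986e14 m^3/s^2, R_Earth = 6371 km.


r = 6.652952e+06 m
T = 2*pi*sqrt(r^3/mu) = 5400.4855 s = 90.0081 min
revs/day = 1440 / 90.0081 = 15.9986
Rounded: 16 revolutions per day

16 revolutions per day


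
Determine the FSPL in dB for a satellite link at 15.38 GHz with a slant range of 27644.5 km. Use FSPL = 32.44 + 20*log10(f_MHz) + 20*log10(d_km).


f = 15.38 GHz = 15380.0000 MHz
d = 27644.5 km
FSPL = 32.44 + 20*log10(15380.0000) + 20*log10(27644.5)
FSPL = 32.44 + 83.7391 + 88.8322
FSPL = 205.0113 dB

205.0113 dB


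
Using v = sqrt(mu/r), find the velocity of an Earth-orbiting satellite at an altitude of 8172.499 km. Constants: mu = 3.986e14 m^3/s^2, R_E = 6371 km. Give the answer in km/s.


r = R_E + alt = 6371.0 + 8172.499 = 14543.4990 km = 1.4543499e+07 m
v = sqrt(mu/r) = sqrt(3.986e14 / 1.4543499e+07) = 5235.2111 m/s = 5.2352 km/s

5.2352 km/s


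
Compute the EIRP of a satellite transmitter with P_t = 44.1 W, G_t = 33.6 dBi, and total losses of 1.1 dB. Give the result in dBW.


Pt = 44.1 W = 16.4444 dBW
EIRP = Pt_dBW + Gt - losses = 16.4444 + 33.6 - 1.1 = 48.9444 dBW

48.9444 dBW


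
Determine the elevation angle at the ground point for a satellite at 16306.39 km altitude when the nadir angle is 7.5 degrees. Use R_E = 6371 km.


r = R_E + alt = 22677.3900 km
Law of sines in the satellite / Earth-center / ground-point triangle:
  sin(nadir)/R_E = sin(90 + el)/r  =>  cos(el) = (r/R_E)*sin(nadir)
cos(el) = (22677.3900 / 6371.0000) * sin(7.5 deg) = 0.4646042
el = arccos(0.4646042) = 62.3154 deg
(Earth-central angle = 90 - nadir - el = 20.1846 deg)

62.3154 degrees


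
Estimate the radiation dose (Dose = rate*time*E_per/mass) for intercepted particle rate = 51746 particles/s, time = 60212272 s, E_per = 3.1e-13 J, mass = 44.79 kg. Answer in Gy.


Total energy deposited = rate * time * E_per
  = 51746 * 60212272 * 3.1e-13 = 0.9658807 J
Dose = E_total / mass = 0.9658807 / 44.79
Dose = 0.02156465 Gy

0.0216 Gy


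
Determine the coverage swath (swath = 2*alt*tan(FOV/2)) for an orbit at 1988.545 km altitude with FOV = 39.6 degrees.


FOV = 39.6 deg = 0.6911504 rad
swath = 2 * alt * tan(FOV/2) = 2 * 1988.545 * tan(0.3455752)
swath = 2 * 1988.545 * 0.3600222
swath = 1431.8405 km

1431.8405 km


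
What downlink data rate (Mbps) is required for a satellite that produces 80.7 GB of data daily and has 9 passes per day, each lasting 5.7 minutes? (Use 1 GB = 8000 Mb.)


total contact time = 9 * 5.7 * 60 = 3078.0000 s
data = 80.7 GB = 645600.0000 Mb
rate = 645600.0000 / 3078.0000 = 209.7466 Mbps

209.7466 Mbps


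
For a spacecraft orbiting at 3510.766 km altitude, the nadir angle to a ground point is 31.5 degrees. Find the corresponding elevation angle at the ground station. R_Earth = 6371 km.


r = R_E + alt = 9881.7660 km
Law of sines in the satellite / Earth-center / ground-point triangle:
  sin(nadir)/R_E = sin(90 + el)/r  =>  cos(el) = (r/R_E)*sin(nadir)
cos(el) = (9881.7660 / 6371.0000) * sin(31.5 deg) = 0.8104236
el = arccos(0.8104236) = 35.8627 deg
(Earth-central angle = 90 - nadir - el = 22.6373 deg)

35.8627 degrees


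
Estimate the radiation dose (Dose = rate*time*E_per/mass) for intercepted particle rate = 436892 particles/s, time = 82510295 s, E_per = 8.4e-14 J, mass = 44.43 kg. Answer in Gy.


Total energy deposited = rate * time * E_per
  = 436892 * 82510295 * 8.4e-14 = 3.0280 J
Dose = E_total / mass = 3.0280 / 44.43
Dose = 0.06815304 Gy

0.0682 Gy


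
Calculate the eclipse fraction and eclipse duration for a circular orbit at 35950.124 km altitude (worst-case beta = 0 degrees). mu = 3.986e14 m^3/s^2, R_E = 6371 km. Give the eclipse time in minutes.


r = 42321.1240 km
T = 1444.0950 min
Eclipse fraction = arcsin(R_E/r)/pi = arcsin(6371.0000/42321.1240)/pi
= arcsin(0.1505395)/pi = 0.04810106
Eclipse duration = 0.04810106 * 1444.0950 = 69.4625 min

69.4625 minutes


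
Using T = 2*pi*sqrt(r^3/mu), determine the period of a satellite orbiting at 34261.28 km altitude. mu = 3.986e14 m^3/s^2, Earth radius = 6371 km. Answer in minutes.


r = 40632.2800 km = 4.063228e+07 m
T = 2*pi*sqrt(r^3/mu) = 2*pi*sqrt(6.708317e+22 / 3.986e14)
T = 81511.3357 s = 1358.5223 min

1358.5223 minutes


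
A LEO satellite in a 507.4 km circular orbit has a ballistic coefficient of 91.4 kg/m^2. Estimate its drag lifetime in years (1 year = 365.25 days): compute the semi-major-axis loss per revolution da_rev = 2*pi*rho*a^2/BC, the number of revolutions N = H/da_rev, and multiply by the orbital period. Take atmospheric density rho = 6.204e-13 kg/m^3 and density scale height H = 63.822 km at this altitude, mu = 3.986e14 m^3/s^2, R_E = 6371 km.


a = R_E + alt = 6878.4000 km = 6.8784e+06 m
da_rev = 2*pi*rho*a^2/BC = 2*pi*6.204e-13*(6.8784e+06)^2/91.4 = 2.017810 m per revolution
N = H/da_rev = 63822.0000 m / 2.017810 m = 31629.3373 revolutions
P = 2*pi*sqrt(a^3/mu) = 5677.3068 s
lifetime = N*P = 31629.3373 * 5677.3068 = 1.7956945e+08 s = 2078.3501 days
years = 2078.3501 / 365.25 = 5.6902 years

5.6902 years


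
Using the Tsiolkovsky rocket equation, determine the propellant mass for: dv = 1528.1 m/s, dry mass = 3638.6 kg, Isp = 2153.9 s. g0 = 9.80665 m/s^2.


ve = Isp * g0 = 2153.9 * 9.80665 = 21122.543435 m/s
mass ratio = exp(dv/ve) = exp(1528.1/21122.543435) = 1.07502563
m_prop = m_dry * (mr - 1) = 3638.6 * (1.07502563 - 1)
m_prop = 272.9883 kg

272.9883 kg


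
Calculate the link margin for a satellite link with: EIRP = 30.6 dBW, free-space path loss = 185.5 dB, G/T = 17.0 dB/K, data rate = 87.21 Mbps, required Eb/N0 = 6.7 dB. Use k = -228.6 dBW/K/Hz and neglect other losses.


C/N0 = EIRP - FSPL + G/T - k = 30.6 - 185.5 + 17.0 - (-228.6)
C/N0 = 90.7000 dB-Hz
R_b = 87.21 Mbps = 8.721e+07 bps -> 10*log10(R_b) = 79.4057 dB-Hz
Eb/N0 = C/N0 - 10*log10(R_b) = 90.7000 - 79.4057 = 11.2943 dB
Margin = Eb/N0 - Eb/N0_req = 11.2943 - 6.7 = 4.5943 dB (link closes)

4.5943 dB


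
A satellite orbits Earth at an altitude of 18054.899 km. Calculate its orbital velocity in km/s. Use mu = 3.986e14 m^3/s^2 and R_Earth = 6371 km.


r = R_E + alt = 6371.0 + 18054.899 = 24425.8990 km = 2.4425899e+07 m
v = sqrt(mu/r) = sqrt(3.986e14 / 2.4425899e+07) = 4039.6466 m/s = 4.0396 km/s

4.0396 km/s


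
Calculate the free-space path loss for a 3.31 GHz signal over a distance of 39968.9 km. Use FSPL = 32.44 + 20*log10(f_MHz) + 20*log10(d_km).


f = 3.31 GHz = 3310.0000 MHz
d = 39968.9 km
FSPL = 32.44 + 20*log10(3310.0000) + 20*log10(39968.9)
FSPL = 32.44 + 70.3966 + 92.0344
FSPL = 194.8710 dB

194.8710 dB


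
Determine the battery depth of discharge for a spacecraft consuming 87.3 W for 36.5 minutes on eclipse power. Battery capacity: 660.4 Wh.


E_used = P * t / 60 = 87.3 * 36.5 / 60 = 53.1075 Wh
DOD = E_used / E_total * 100 = 53.1075 / 660.4 * 100
DOD = 8.0417 %

8.0417 %


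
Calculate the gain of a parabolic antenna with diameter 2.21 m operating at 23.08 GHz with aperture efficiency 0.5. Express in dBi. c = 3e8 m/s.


lambda = c/f = 3e8 / 2.308e+10 = 0.01299827 m
G = eta*(pi*D/lambda)^2 = 0.5*(pi*2.21/0.01299827)^2
G = 142653.8170 (linear)
G = 10*log10(142653.8170) = 51.5428 dBi

51.5428 dBi


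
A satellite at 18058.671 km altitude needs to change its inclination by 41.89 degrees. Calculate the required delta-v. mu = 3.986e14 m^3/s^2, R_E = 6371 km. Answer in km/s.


r = 24429.6710 km = 2.4429671e+07 m
V = sqrt(mu/r) = 4039.3347 m/s
di = 41.89 deg = 0.7311184 rad
dV = 2*V*sin(di/2) = 2*4039.3347*sin(0.3655592)
dV = 2887.8950 m/s = 2.8879 km/s

2.8879 km/s


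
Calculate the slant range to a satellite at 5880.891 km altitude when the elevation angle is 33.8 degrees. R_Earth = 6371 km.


h = 5880.891 km, el = 33.8 deg
d = -R_E*sin(el) + sqrt((R_E*sin(el))^2 + 2*R_E*h + h^2)
d = -6371.0000*sin(0.5899213) + sqrt((6371.0000*0.5562956)^2 + 2*6371.0000*5880.891 + 5880.891^2)
d = 7504.8341 km

7504.8341 km


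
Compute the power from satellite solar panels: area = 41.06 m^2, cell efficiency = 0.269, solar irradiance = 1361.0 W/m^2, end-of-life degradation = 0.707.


P = area * eta * S * degradation
P = 41.06 * 0.269 * 1361.0 * 0.707
P = 10627.9319 W

10627.9319 W


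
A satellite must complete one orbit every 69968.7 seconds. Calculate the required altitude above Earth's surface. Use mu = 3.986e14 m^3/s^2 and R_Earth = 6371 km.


T = 69968.7 s
r = (mu*T^2/(4*pi^2))^(1/3) = (3.986e14 * 69968.7^2 / (4*pi^2))^(1/3)
r = 3.6699633e+07 m = 36699.6331 km
alt = r - R_E = 36699.6331 - 6371 = 30328.6331 km

30328.6331 km


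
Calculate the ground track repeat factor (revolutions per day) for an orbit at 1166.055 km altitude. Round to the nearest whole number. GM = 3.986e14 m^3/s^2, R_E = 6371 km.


r = 7.537055e+06 m
T = 2*pi*sqrt(r^3/mu) = 6511.9903 s = 108.5332 min
revs/day = 1440 / 108.5332 = 13.2678
Rounded: 13 revolutions per day

13 revolutions per day


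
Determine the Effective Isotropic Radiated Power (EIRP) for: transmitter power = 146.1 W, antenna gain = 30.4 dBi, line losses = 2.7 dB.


Pt = 146.1 W = 21.6465 dBW
EIRP = Pt_dBW + Gt - losses = 21.6465 + 30.4 - 2.7 = 49.3465 dBW

49.3465 dBW


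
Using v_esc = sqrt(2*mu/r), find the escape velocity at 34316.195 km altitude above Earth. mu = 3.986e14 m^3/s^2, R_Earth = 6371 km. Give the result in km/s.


r = 6371.0 + 34316.195 = 40687.1950 km = 4.0687195e+07 m
v_esc = sqrt(2*mu/r) = sqrt(2*3.986e14 / 4.0687195e+07)
v_esc = 4426.4419 m/s = 4.4264 km/s

4.4264 km/s


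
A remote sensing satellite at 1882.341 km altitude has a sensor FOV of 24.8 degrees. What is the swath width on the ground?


FOV = 24.8 deg = 0.4328417 rad
swath = 2 * alt * tan(FOV/2) = 2 * 1882.341 * tan(0.2164208)
swath = 2 * 1882.341 * 0.2198643
swath = 827.7190 km

827.7190 km


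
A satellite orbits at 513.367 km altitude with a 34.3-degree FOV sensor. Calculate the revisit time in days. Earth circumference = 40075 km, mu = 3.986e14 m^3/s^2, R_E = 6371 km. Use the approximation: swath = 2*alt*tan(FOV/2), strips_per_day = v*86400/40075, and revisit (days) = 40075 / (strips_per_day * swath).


swath = 2*513.367*tan(0.299324) = 316.8457 km
v = sqrt(mu/r) = 7609.1587 m/s = 7.6092 km/s
strips/day = v*86400/40075 = 7.6092*86400/40075 = 16.4050
coverage/day = strips * swath = 16.4050 * 316.8457 = 5197.8607 km
revisit = 40075 / 5197.8607 = 7.7099 days

7.7099 days


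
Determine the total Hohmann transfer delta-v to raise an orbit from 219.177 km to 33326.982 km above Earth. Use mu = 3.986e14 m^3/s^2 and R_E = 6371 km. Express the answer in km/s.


r1 = 6590.1770 km = 6.590177e+06 m
r2 = 39697.9820 km = 3.9697982e+07 m
dv1 = sqrt(mu/r1)*(sqrt(2*r2/(r1+r2)) - 1) = 2408.4038 m/s
dv2 = sqrt(mu/r2)*(1 - sqrt(2*r1/(r1+r2))) = 1477.8432 m/s
total dv = |dv1| + |dv2| = 2408.4038 + 1477.8432 = 3886.2471 m/s = 3.8862 km/s

3.8862 km/s


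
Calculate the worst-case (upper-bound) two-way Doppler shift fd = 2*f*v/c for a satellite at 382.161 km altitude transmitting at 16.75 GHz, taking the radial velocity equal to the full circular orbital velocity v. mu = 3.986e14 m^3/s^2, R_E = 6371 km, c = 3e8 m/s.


r = 6.753161e+06 m
v = sqrt(mu/r) = 7682.7216 m/s (worst-case radial velocity)
f = 16.75 GHz = 1.675e+10 Hz
fd = 2*f*v/c = 2*1.675e+10*7682.7216/3.0e+08
fd = 857903.9109 Hz

857903.9109 Hz


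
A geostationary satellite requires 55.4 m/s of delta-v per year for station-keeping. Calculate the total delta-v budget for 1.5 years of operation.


dV = rate * years = 55.4 * 1.5
dV = 83.1000 m/s

83.1000 m/s


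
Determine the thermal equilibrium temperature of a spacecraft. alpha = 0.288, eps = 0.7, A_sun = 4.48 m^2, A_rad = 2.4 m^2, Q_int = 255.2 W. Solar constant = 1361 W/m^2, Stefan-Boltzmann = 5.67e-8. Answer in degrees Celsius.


Numerator = alpha*S*A_sun + Q_int = 0.288*1361*4.48 + 255.2 = 2011.2166 W
Denominator = eps*sigma*A_rad = 0.7*5.67e-8*2.4 = 9.5256e-08 W/K^4
T^4 = 2.1113805e+10 K^4
T = 381.1901 K = 108.0401 C

108.0401 degrees Celsius


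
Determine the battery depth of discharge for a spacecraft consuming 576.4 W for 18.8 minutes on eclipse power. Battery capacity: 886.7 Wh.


E_used = P * t / 60 = 576.4 * 18.8 / 60 = 180.6053 Wh
DOD = E_used / E_total * 100 = 180.6053 / 886.7 * 100
DOD = 20.3683 %

20.3683 %


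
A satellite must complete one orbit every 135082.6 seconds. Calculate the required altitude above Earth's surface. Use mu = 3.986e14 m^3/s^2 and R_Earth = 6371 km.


T = 135082.6 s
r = (mu*T^2/(4*pi^2))^(1/3) = (3.986e14 * 135082.6^2 / (4*pi^2))^(1/3)
r = 5.6901729e+07 m = 56901.7286 km
alt = r - R_E = 56901.7286 - 6371 = 50530.7286 km

50530.7286 km


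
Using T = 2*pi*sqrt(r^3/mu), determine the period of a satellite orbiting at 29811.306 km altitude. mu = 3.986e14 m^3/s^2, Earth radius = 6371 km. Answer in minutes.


r = 36182.3060 km = 3.6182306e+07 m
T = 2*pi*sqrt(r^3/mu) = 2*pi*sqrt(4.7368401e+22 / 3.986e14)
T = 68494.4818 s = 1141.5747 min

1141.5747 minutes


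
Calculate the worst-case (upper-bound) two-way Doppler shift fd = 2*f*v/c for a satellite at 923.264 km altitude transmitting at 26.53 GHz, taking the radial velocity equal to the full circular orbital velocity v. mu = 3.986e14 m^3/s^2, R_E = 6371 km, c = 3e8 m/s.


r = 7.294264e+06 m
v = sqrt(mu/r) = 7392.2715 m/s (worst-case radial velocity)
f = 26.53 GHz = 2.653e+10 Hz
fd = 2*f*v/c = 2*2.653e+10*7392.2715/3.0e+08
fd = 1.3074464e+06 Hz

1.3074e+06 Hz


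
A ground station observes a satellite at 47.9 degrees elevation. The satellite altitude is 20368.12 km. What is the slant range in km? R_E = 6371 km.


h = 20368.12 km, el = 47.9 deg
d = -R_E*sin(el) + sqrt((R_E*sin(el))^2 + 2*R_E*h + h^2)
d = -6371.0000*sin(0.8360127) + sqrt((6371.0000*0.7419758)^2 + 2*6371.0000*20368.12 + 20368.12^2)
d = 21668.6412 km

21668.6412 km


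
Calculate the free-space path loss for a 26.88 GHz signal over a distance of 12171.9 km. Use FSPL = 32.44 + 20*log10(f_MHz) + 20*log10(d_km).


f = 26.88 GHz = 26880.0000 MHz
d = 12171.9 km
FSPL = 32.44 + 20*log10(26880.0000) + 20*log10(12171.9)
FSPL = 32.44 + 88.5886 + 81.7072
FSPL = 202.7358 dB

202.7358 dB


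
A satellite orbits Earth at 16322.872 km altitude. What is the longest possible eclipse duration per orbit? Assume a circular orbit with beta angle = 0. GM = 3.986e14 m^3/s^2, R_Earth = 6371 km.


r = 22693.8720 km
T = 567.0520 min
Eclipse fraction = arcsin(R_E/r)/pi = arcsin(6371.0000/22693.8720)/pi
= arcsin(0.2807366)/pi = 0.09057873
Eclipse duration = 0.09057873 * 567.0520 = 51.3628 min

51.3628 minutes


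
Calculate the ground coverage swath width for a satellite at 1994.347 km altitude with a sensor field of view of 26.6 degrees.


FOV = 26.6 deg = 0.4642576 rad
swath = 2 * alt * tan(FOV/2) = 2 * 1994.347 * tan(0.2321288)
swath = 2 * 1994.347 * 0.23639
swath = 942.8873 km

942.8873 km


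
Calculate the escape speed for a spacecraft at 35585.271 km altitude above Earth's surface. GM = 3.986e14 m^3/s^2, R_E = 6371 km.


r = 6371.0 + 35585.271 = 41956.2710 km = 4.1956271e+07 m
v_esc = sqrt(2*mu/r) = sqrt(2*3.986e14 / 4.1956271e+07)
v_esc = 4358.9833 m/s = 4.3590 km/s

4.3590 km/s


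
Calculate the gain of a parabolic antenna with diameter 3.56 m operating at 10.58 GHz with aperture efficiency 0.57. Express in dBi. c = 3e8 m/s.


lambda = c/f = 3e8 / 1.058e+10 = 0.02835539 m
G = eta*(pi*D/lambda)^2 = 0.57*(pi*3.56/0.02835539)^2
G = 88675.4545 (linear)
G = 10*log10(88675.4545) = 49.4780 dBi

49.4780 dBi


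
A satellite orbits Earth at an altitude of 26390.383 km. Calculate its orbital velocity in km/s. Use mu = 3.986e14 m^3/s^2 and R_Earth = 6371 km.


r = R_E + alt = 6371.0 + 26390.383 = 32761.3830 km = 3.2761383e+07 m
v = sqrt(mu/r) = sqrt(3.986e14 / 3.2761383e+07) = 3488.0888 m/s = 3.4881 km/s

3.4881 km/s


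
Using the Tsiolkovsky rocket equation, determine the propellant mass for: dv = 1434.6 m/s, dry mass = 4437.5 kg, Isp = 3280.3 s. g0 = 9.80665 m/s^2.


ve = Isp * g0 = 3280.3 * 9.80665 = 32168.753995 m/s
mass ratio = exp(dv/ve) = exp(1434.6/32168.753995) = 1.04560542
m_prop = m_dry * (mr - 1) = 4437.5 * (1.04560542 - 1)
m_prop = 202.3741 kg

202.3741 kg


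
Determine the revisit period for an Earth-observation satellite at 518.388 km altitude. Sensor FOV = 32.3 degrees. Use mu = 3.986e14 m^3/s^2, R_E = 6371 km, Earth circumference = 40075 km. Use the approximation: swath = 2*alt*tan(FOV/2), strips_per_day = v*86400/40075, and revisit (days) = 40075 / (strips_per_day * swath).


swath = 2*518.388*tan(0.2818707) = 300.2304 km
v = sqrt(mu/r) = 7606.3854 m/s = 7.6064 km/s
strips/day = v*86400/40075 = 7.6064*86400/40075 = 16.3990
coverage/day = strips * swath = 16.3990 * 300.2304 = 4923.4915 km
revisit = 40075 / 4923.4915 = 8.1395 days

8.1395 days


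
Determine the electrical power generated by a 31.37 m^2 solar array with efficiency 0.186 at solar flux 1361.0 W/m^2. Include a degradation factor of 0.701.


P = area * eta * S * degradation
P = 31.37 * 0.186 * 1361.0 * 0.701
P = 5566.7742 W

5566.7742 W


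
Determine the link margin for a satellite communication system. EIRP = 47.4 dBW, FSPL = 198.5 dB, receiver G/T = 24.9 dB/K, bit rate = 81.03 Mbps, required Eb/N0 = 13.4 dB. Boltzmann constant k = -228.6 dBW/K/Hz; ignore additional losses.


C/N0 = EIRP - FSPL + G/T - k = 47.4 - 198.5 + 24.9 - (-228.6)
C/N0 = 102.4000 dB-Hz
R_b = 81.03 Mbps = 8.103e+07 bps -> 10*log10(R_b) = 79.0865 dB-Hz
Eb/N0 = C/N0 - 10*log10(R_b) = 102.4000 - 79.0865 = 23.3135 dB
Margin = Eb/N0 - Eb/N0_req = 23.3135 - 13.4 = 9.9135 dB (link closes)

9.9135 dB


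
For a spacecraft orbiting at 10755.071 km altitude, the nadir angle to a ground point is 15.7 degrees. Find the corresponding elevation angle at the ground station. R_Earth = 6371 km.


r = R_E + alt = 17126.0710 km
Law of sines in the satellite / Earth-center / ground-point triangle:
  sin(nadir)/R_E = sin(90 + el)/r  =>  cos(el) = (r/R_E)*sin(nadir)
cos(el) = (17126.0710 / 6371.0000) * sin(15.7 deg) = 0.727409
el = arccos(0.727409) = 43.3304 deg
(Earth-central angle = 90 - nadir - el = 30.9696 deg)

43.3304 degrees


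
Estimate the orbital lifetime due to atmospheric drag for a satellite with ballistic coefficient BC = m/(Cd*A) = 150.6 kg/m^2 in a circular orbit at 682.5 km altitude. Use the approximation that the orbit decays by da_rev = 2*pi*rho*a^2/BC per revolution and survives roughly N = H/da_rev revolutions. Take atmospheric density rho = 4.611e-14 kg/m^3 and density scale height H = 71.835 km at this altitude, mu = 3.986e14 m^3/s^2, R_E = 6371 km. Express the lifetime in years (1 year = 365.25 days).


a = R_E + alt = 7053.5000 km = 7.0535e+06 m
da_rev = 2*pi*rho*a^2/BC = 2*pi*4.611e-14*(7.0535e+06)^2/150.6 = 0.0957104504 m per revolution
N = H/da_rev = 71835.0000 m / 0.0957104504 m = 750544.9999 revolutions
P = 2*pi*sqrt(a^3/mu) = 5895.4672 s
lifetime = N*P = 750544.9999 * 5895.4672 = 4.4248134e+09 s = 51213.1184 days
years = 51213.1184 / 365.25 = 140.2139 years

140.2139 years


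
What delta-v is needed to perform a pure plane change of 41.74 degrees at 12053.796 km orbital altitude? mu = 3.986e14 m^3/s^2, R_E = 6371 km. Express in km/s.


r = 18424.7960 km = 1.8424796e+07 m
V = sqrt(mu/r) = 4651.2245 m/s
di = 41.74 deg = 0.7285004 rad
dV = 2*V*sin(di/2) = 2*4651.2245*sin(0.3642502)
dV = 3313.9863 m/s = 3.3140 km/s

3.3140 km/s


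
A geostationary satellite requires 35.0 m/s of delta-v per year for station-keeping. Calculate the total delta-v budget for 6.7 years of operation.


dV = rate * years = 35.0 * 6.7
dV = 234.5000 m/s

234.5000 m/s


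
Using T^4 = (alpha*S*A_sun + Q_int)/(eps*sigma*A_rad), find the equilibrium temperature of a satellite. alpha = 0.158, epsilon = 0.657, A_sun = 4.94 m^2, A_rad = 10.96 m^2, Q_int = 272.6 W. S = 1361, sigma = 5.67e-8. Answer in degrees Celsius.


Numerator = alpha*S*A_sun + Q_int = 0.158*1361*4.94 + 272.6 = 1334.8877 W
Denominator = eps*sigma*A_rad = 0.657*5.67e-8*10.96 = 4.0828082e-07 W/K^4
T^4 = 3.2695332e+09 K^4
T = 239.1230 K = -34.0270 C

-34.0270 degrees Celsius


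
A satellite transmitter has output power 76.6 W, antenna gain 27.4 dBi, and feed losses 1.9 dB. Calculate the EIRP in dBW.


Pt = 76.6 W = 18.8423 dBW
EIRP = Pt_dBW + Gt - losses = 18.8423 + 27.4 - 1.9 = 44.3423 dBW

44.3423 dBW


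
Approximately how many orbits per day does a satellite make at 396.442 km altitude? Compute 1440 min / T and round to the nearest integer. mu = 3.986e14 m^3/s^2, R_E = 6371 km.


r = 6.767442e+06 m
T = 2*pi*sqrt(r^3/mu) = 5540.4882 s = 92.3415 min
revs/day = 1440 / 92.3415 = 15.5943
Rounded: 16 revolutions per day

16 revolutions per day


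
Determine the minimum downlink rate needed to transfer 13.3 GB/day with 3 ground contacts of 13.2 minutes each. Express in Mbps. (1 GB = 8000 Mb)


total contact time = 3 * 13.2 * 60 = 2376.0000 s
data = 13.3 GB = 106400.0000 Mb
rate = 106400.0000 / 2376.0000 = 44.7811 Mbps

44.7811 Mbps


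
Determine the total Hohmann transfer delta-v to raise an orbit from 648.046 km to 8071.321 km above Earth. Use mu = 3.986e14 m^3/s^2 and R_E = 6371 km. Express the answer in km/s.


r1 = 7019.0460 km = 7.019046e+06 m
r2 = 14442.3210 km = 1.4442321e+07 m
dv1 = sqrt(mu/r1)*(sqrt(2*r2/(r1+r2)) - 1) = 1206.6710 m/s
dv2 = sqrt(mu/r2)*(1 - sqrt(2*r1/(r1+r2))) = 1004.6270 m/s
total dv = |dv1| + |dv2| = 1206.6710 + 1004.6270 = 2211.2980 m/s = 2.2113 km/s

2.2113 km/s


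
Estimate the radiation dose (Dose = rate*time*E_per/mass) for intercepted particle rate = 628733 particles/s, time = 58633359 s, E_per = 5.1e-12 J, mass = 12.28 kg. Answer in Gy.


Total energy deposited = rate * time * E_per
  = 628733 * 58633359 * 5.1e-12 = 188.0101 J
Dose = E_total / mass = 188.0101 / 12.28
Dose = 15.3103 Gy

15.3103 Gy


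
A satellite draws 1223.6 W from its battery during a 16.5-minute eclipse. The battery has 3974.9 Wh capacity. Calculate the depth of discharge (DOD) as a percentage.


E_used = P * t / 60 = 1223.6 * 16.5 / 60 = 336.4900 Wh
DOD = E_used / E_total * 100 = 336.4900 / 3974.9 * 100
DOD = 8.4654 %

8.4654 %


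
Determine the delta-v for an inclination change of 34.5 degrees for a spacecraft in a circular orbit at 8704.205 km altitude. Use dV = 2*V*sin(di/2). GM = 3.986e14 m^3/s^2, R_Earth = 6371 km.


r = 15075.2050 km = 1.5075205e+07 m
V = sqrt(mu/r) = 5142.0587 m/s
di = 34.5 deg = 0.6021386 rad
dV = 2*V*sin(di/2) = 2*5142.0587*sin(0.3010693)
dV = 3049.6684 m/s = 3.0497 km/s

3.0497 km/s


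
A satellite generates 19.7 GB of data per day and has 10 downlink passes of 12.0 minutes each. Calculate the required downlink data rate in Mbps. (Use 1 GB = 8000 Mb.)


total contact time = 10 * 12.0 * 60 = 7200.0000 s
data = 19.7 GB = 157600.0000 Mb
rate = 157600.0000 / 7200.0000 = 21.8889 Mbps

21.8889 Mbps


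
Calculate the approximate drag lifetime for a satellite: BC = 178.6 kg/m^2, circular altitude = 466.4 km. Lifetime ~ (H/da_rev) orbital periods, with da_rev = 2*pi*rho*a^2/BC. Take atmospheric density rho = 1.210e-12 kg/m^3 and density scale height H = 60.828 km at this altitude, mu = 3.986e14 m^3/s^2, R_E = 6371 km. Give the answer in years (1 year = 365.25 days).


a = R_E + alt = 6837.4000 km = 6.8374e+06 m
da_rev = 2*pi*rho*a^2/BC = 2*pi*1.210e-12*(6.8374e+06)^2/178.6 = 1.990058 m per revolution
N = H/da_rev = 60828.0000 m / 1.990058 m = 30565.9415 revolutions
P = 2*pi*sqrt(a^3/mu) = 5626.6215 s
lifetime = N*P = 30565.9415 * 5626.6215 = 1.7198298e+08 s = 1990.5438 days
years = 1990.5438 / 365.25 = 5.4498 years

5.4498 years


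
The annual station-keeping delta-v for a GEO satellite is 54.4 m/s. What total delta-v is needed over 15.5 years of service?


dV = rate * years = 54.4 * 15.5
dV = 843.2000 m/s

843.2000 m/s


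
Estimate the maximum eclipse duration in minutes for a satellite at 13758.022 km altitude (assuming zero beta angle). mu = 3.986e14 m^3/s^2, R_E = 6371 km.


r = 20129.0220 km
T = 473.6897 min
Eclipse fraction = arcsin(R_E/r)/pi = arcsin(6371.0000/20129.0220)/pi
= arcsin(0.3165082)/pi = 0.1025105
Eclipse duration = 0.1025105 * 473.6897 = 48.5582 min

48.5582 minutes


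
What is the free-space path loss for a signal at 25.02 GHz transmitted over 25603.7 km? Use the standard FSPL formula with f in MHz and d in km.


f = 25.02 GHz = 25020.0000 MHz
d = 25603.7 km
FSPL = 32.44 + 20*log10(25020.0000) + 20*log10(25603.7)
FSPL = 32.44 + 87.9657 + 88.1661
FSPL = 208.5718 dB

208.5718 dB


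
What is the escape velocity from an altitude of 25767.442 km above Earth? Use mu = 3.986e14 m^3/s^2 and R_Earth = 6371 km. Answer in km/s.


r = 6371.0 + 25767.442 = 32138.4420 km = 3.2138442e+07 m
v_esc = sqrt(2*mu/r) = sqrt(2*3.986e14 / 3.2138442e+07)
v_esc = 4980.4804 m/s = 4.9805 km/s

4.9805 km/s


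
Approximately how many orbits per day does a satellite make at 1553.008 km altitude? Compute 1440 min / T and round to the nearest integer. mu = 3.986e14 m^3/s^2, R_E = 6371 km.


r = 7.924008e+06 m
T = 2*pi*sqrt(r^3/mu) = 7019.8621 s = 116.9977 min
revs/day = 1440 / 116.9977 = 12.3079
Rounded: 12 revolutions per day

12 revolutions per day


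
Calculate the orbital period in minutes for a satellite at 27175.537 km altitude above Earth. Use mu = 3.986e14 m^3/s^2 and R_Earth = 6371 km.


r = 33546.5370 km = 3.3546537e+07 m
T = 2*pi*sqrt(r^3/mu) = 2*pi*sqrt(3.7752271e+22 / 3.986e14)
T = 61148.0713 s = 1019.1345 min

1019.1345 minutes


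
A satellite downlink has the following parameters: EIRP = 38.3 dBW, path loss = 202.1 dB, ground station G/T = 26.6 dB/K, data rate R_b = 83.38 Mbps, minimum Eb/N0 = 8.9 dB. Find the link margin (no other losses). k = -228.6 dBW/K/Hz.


C/N0 = EIRP - FSPL + G/T - k = 38.3 - 202.1 + 26.6 - (-228.6)
C/N0 = 91.4000 dB-Hz
R_b = 83.38 Mbps = 8.338e+07 bps -> 10*log10(R_b) = 79.2106 dB-Hz
Eb/N0 = C/N0 - 10*log10(R_b) = 91.4000 - 79.2106 = 12.1894 dB
Margin = Eb/N0 - Eb/N0_req = 12.1894 - 8.9 = 3.2894 dB (link closes)

3.2894 dB


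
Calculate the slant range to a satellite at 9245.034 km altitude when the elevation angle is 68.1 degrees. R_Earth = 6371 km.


h = 9245.034 km, el = 68.1 deg
d = -R_E*sin(el) + sqrt((R_E*sin(el))^2 + 2*R_E*h + h^2)
d = -6371.0000*sin(1.1886) + sqrt((6371.0000*0.9278363)^2 + 2*6371.0000*9245.034 + 9245.034^2)
d = 9522.9281 km

9522.9281 km


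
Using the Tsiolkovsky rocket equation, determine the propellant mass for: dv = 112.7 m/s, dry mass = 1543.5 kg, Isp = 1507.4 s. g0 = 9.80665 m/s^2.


ve = Isp * g0 = 1507.4 * 9.80665 = 14782.544210 m/s
mass ratio = exp(dv/ve) = exp(112.7/14782.544210) = 1.00765299
m_prop = m_dry * (mr - 1) = 1543.5 * (1.00765299 - 1)
m_prop = 11.8124 kg

11.8124 kg


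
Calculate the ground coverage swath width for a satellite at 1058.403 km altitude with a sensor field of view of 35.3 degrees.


FOV = 35.3 deg = 0.6161012 rad
swath = 2 * alt * tan(FOV/2) = 2 * 1058.403 * tan(0.3080506)
swath = 2 * 1058.403 * 0.3181794
swath = 673.5241 km

673.5241 km


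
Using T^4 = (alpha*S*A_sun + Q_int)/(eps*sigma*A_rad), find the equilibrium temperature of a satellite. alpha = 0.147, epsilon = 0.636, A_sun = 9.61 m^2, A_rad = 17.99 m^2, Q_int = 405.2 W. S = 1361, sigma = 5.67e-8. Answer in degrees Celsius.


Numerator = alpha*S*A_sun + Q_int = 0.147*1361*9.61 + 405.2 = 2327.8439 W
Denominator = eps*sigma*A_rad = 0.636*5.67e-8*17.99 = 6.4874099e-07 W/K^4
T^4 = 3.5882485e+09 K^4
T = 244.7488 K = -28.4012 C

-28.4012 degrees Celsius


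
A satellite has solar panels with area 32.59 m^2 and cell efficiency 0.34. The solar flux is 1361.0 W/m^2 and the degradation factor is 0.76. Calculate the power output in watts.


P = area * eta * S * degradation
P = 32.59 * 0.34 * 1361.0 * 0.76
P = 11461.3294 W

11461.3294 W


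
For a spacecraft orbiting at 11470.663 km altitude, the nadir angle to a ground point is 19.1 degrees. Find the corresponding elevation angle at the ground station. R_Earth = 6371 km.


r = R_E + alt = 17841.6630 km
Law of sines in the satellite / Earth-center / ground-point triangle:
  sin(nadir)/R_E = sin(90 + el)/r  =>  cos(el) = (r/R_E)*sin(nadir)
cos(el) = (17841.6630 / 6371.0000) * sin(19.1 deg) = 0.9163572
el = arccos(0.9163572) = 23.6008 deg
(Earth-central angle = 90 - nadir - el = 47.2992 deg)

23.6008 degrees


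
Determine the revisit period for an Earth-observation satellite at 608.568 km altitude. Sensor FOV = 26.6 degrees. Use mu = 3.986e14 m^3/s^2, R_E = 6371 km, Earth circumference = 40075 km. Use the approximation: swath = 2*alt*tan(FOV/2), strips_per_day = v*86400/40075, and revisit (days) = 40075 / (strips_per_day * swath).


swath = 2*608.568*tan(0.2321288) = 287.7188 km
v = sqrt(mu/r) = 7557.0862 m/s = 7.5571 km/s
strips/day = v*86400/40075 = 7.5571*86400/40075 = 16.2928
coverage/day = strips * swath = 16.2928 * 287.7188 = 4687.7319 km
revisit = 40075 / 4687.7319 = 8.5489 days

8.5489 days


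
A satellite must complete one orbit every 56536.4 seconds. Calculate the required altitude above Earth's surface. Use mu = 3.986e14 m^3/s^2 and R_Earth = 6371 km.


T = 56536.4 s
r = (mu*T^2/(4*pi^2))^(1/3) = (3.986e14 * 56536.4^2 / (4*pi^2))^(1/3)
r = 3.1837915e+07 m = 31837.9151 km
alt = r - R_E = 31837.9151 - 6371 = 25466.9151 km

25466.9151 km


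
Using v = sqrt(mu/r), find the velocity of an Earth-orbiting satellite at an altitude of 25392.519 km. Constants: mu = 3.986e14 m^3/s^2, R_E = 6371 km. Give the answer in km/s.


r = R_E + alt = 6371.0 + 25392.519 = 31763.5190 km = 3.1763519e+07 m
v = sqrt(mu/r) = sqrt(3.986e14 / 3.1763519e+07) = 3542.4550 m/s = 3.5425 km/s

3.5425 km/s


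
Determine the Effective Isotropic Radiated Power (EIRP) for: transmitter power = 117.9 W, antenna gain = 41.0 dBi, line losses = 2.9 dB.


Pt = 117.9 W = 20.7151 dBW
EIRP = Pt_dBW + Gt - losses = 20.7151 + 41.0 - 2.9 = 58.8151 dBW

58.8151 dBW


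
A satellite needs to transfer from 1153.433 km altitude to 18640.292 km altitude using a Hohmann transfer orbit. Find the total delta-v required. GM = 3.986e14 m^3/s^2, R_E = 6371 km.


r1 = 7524.4330 km = 7.524433e+06 m
r2 = 25011.2920 km = 2.5011292e+07 m
dv1 = sqrt(mu/r1)*(sqrt(2*r2/(r1+r2)) - 1) = 1746.4072 m/s
dv2 = sqrt(mu/r2)*(1 - sqrt(2*r1/(r1+r2))) = 1277.0774 m/s
total dv = |dv1| + |dv2| = 1746.4072 + 1277.0774 = 3023.4846 m/s = 3.0235 km/s

3.0235 km/s


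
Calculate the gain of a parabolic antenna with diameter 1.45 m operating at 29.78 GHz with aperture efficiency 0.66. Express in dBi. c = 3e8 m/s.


lambda = c/f = 3e8 / 2.978e+10 = 0.01007388 m
G = eta*(pi*D/lambda)^2 = 0.66*(pi*1.45/0.01007388)^2
G = 134954.2490 (linear)
G = 10*log10(134954.2490) = 51.3019 dBi

51.3019 dBi


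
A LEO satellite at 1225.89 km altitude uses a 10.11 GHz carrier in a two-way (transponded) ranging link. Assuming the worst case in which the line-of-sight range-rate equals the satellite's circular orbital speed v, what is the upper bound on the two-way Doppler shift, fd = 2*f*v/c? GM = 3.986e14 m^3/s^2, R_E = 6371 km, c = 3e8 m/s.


r = 7.59689e+06 m
v = sqrt(mu/r) = 7243.5378 m/s (worst-case radial velocity)
f = 10.11 GHz = 1.011e+10 Hz
fd = 2*f*v/c = 2*1.011e+10*7243.5378/3.0e+08
fd = 488214.4448 Hz

488214.4448 Hz


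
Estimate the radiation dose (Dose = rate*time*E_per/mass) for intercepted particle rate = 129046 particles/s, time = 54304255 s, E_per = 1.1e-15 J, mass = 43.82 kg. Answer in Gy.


Total energy deposited = rate * time * E_per
  = 129046 * 54304255 * 1.1e-15 = 0.007708522 J
Dose = E_total / mass = 0.007708522 / 43.82
Dose = 1.7591332e-04 Gy

1.7591e-04 Gy


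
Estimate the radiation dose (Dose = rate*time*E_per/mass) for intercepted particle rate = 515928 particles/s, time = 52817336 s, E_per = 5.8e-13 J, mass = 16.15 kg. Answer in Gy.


Total energy deposited = rate * time * E_per
  = 515928 * 52817336 * 5.8e-13 = 15.8050 J
Dose = E_total / mass = 15.8050 / 16.15
Dose = 0.9786357 Gy

0.9786 Gy


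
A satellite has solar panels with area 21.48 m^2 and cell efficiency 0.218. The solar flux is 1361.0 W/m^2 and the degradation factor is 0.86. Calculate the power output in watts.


P = area * eta * S * degradation
P = 21.48 * 0.218 * 1361.0 * 0.86
P = 5480.8428 W

5480.8428 W


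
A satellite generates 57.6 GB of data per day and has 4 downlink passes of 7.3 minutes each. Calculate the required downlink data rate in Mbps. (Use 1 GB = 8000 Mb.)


total contact time = 4 * 7.3 * 60 = 1752.0000 s
data = 57.6 GB = 460800.0000 Mb
rate = 460800.0000 / 1752.0000 = 263.0137 Mbps

263.0137 Mbps


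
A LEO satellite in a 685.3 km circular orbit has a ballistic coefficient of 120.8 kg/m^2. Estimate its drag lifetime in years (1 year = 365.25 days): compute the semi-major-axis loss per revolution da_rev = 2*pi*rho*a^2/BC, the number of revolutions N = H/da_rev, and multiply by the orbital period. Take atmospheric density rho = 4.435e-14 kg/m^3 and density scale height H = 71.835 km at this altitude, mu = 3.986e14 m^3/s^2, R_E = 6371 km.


a = R_E + alt = 7056.3000 km = 7.0563e+06 m
da_rev = 2*pi*rho*a^2/BC = 2*pi*4.435e-14*(7.0563e+06)^2/120.8 = 0.114857836 m per revolution
N = H/da_rev = 71835.0000 m / 0.114857836 m = 625425.3274 revolutions
P = 2*pi*sqrt(a^3/mu) = 5898.9780 s
lifetime = N*P = 625425.3274 * 5898.9780 = 3.6893702e+09 s = 42701.0445 days
years = 42701.0445 / 365.25 = 116.9091 years

116.9091 years


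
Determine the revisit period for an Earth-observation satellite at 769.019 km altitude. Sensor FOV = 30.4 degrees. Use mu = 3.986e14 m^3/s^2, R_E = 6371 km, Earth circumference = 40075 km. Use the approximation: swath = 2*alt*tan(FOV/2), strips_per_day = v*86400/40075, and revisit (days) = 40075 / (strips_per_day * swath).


swath = 2*769.019*tan(0.26529) = 417.8757 km
v = sqrt(mu/r) = 7471.6920 m/s = 7.4717 km/s
strips/day = v*86400/40075 = 7.4717*86400/40075 = 16.1087
coverage/day = strips * swath = 16.1087 * 417.8757 = 6731.4135 km
revisit = 40075 / 6731.4135 = 5.9534 days

5.9534 days


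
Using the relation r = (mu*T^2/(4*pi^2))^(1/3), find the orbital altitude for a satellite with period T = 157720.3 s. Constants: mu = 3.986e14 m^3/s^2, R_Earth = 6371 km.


T = 157720.3 s
r = (mu*T^2/(4*pi^2))^(1/3) = (3.986e14 * 157720.3^2 / (4*pi^2))^(1/3)
r = 6.3093446e+07 m = 63093.4461 km
alt = r - R_E = 63093.4461 - 6371 = 56722.4461 km

56722.4461 km


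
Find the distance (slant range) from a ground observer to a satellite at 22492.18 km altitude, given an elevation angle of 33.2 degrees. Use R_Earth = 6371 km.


h = 22492.18 km, el = 33.2 deg
d = -R_E*sin(el) + sqrt((R_E*sin(el))^2 + 2*R_E*h + h^2)
d = -6371.0000*sin(0.5794493) + sqrt((6371.0000*0.5475632)^2 + 2*6371.0000*22492.18 + 22492.18^2)
d = 24878.0629 km

24878.0629 km


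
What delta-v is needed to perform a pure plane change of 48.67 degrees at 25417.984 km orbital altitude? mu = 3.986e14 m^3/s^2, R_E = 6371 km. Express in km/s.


r = 31788.9840 km = 3.1788984e+07 m
V = sqrt(mu/r) = 3541.0358 m/s
di = 48.67 deg = 0.8494517 rad
dV = 2*V*sin(di/2) = 2*3541.0358*sin(0.4247259)
dV = 2918.3166 m/s = 2.9183 km/s

2.9183 km/s


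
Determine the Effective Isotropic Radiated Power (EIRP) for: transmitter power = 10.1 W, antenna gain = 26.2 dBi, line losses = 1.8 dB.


Pt = 10.1 W = 10.0432 dBW
EIRP = Pt_dBW + Gt - losses = 10.0432 + 26.2 - 1.8 = 34.4432 dBW

34.4432 dBW


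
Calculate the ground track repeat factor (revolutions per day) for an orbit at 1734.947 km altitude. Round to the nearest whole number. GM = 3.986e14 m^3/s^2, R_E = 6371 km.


r = 8.105947e+06 m
T = 2*pi*sqrt(r^3/mu) = 7263.0137 s = 121.0502 min
revs/day = 1440 / 121.0502 = 11.8959
Rounded: 12 revolutions per day

12 revolutions per day


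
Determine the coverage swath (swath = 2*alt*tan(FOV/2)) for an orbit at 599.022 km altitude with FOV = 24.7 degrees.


FOV = 24.7 deg = 0.4310963 rad
swath = 2 * alt * tan(FOV/2) = 2 * 599.022 * tan(0.2155482)
swath = 2 * 599.022 * 0.2189496
swath = 262.3112 km

262.3112 km


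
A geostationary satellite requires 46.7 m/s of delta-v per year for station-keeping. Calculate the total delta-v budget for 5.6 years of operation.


dV = rate * years = 46.7 * 5.6
dV = 261.5200 m/s

261.5200 m/s


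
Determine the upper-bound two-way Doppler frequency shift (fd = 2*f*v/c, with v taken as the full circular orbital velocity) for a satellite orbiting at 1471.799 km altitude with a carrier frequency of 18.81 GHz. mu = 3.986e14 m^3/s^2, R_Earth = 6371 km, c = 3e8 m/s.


r = 7.842799e+06 m
v = sqrt(mu/r) = 7129.0737 m/s (worst-case radial velocity)
f = 18.81 GHz = 1.881e+10 Hz
fd = 2*f*v/c = 2*1.881e+10*7129.0737/3.0e+08
fd = 893985.8427 Hz

893985.8427 Hz


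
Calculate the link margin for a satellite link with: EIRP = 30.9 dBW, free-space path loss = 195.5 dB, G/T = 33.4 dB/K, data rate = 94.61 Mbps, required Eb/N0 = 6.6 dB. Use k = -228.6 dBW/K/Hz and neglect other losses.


C/N0 = EIRP - FSPL + G/T - k = 30.9 - 195.5 + 33.4 - (-228.6)
C/N0 = 97.4000 dB-Hz
R_b = 94.61 Mbps = 9.461e+07 bps -> 10*log10(R_b) = 79.7594 dB-Hz
Eb/N0 = C/N0 - 10*log10(R_b) = 97.4000 - 79.7594 = 17.6406 dB
Margin = Eb/N0 - Eb/N0_req = 17.6406 - 6.6 = 11.0406 dB (link closes)

11.0406 dB
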